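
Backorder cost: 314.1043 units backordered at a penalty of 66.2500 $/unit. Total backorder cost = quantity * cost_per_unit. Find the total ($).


Total = 314.1043 * 66.2500 = 20809.4099

20809.4099 $


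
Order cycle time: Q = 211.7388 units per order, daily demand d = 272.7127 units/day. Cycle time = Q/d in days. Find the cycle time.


Cycle = 211.7388 / 272.7127 = 0.7764

0.7764 days


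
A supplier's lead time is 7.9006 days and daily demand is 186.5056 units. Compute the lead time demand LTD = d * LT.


LTD = 186.5056 * 7.9006 = 1473.5061

1473.5061 units


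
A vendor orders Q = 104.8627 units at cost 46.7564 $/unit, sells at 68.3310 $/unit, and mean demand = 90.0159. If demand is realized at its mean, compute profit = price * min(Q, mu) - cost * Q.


Sales at mu = min(104.8627, 90.0159) = 90.0159
Revenue = 68.3310 * 90.0159 = 6150.8765
Total cost = 46.7564 * 104.8627 = 4903.0023
Profit = 6150.8765 - 4903.0023 = 1247.8741

1247.8741 $


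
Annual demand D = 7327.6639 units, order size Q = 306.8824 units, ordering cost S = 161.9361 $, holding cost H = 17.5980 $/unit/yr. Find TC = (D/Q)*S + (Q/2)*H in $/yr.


Ordering cost = D*S/Q = 3866.6711
Holding cost = Q*H/2 = 2700.2582
TC = 3866.6711 + 2700.2582 = 6566.9294

6566.9294 $/yr


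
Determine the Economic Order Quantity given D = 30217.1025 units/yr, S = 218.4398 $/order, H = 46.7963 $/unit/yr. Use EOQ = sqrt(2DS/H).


2*D*S = 2 * 30217.1025 * 218.4398 = 13201235.6534
2*D*S/H = 282099.9877
EOQ = sqrt(282099.9877) = 531.1309

531.1309 units


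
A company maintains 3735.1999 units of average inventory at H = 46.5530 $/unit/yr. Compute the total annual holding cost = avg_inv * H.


Cost = 3735.1999 * 46.5530 = 173884.7609

173884.7609 $/yr


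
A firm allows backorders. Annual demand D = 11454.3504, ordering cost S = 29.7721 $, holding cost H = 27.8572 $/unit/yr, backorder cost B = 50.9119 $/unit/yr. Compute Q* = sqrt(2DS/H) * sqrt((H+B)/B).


sqrt(2DS/H) = 156.4719
sqrt((H+B)/B) = 1.2439
Q* = 156.4719 * 1.2439 = 194.6276

194.6276 units


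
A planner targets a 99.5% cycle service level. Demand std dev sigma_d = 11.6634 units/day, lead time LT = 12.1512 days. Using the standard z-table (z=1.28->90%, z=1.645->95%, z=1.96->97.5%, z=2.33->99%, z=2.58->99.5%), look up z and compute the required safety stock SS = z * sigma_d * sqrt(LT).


From the table, SL = 99.5% corresponds to z = 2.58
sqrt(LT) = sqrt(12.1512) = 3.4859
SS = 2.58 * 11.6634 * 3.4859 = 104.8949

104.8949 units


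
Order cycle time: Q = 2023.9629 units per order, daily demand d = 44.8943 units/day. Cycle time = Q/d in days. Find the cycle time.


Cycle = 2023.9629 / 44.8943 = 45.0828

45.0828 days


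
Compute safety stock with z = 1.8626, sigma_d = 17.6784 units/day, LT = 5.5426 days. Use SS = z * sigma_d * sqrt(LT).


sqrt(LT) = sqrt(5.5426) = 2.3543
SS = 1.8626 * 17.6784 * 2.3543 = 77.5210

77.5210 units


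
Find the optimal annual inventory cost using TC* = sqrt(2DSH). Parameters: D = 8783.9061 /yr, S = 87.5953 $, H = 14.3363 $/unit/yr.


2*D*S*H = 22061526.7915
TC* = sqrt(22061526.7915) = 4696.9700

4696.9700 $/yr


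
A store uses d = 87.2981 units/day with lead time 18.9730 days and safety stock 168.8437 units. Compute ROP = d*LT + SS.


d*LT = 87.2981 * 18.9730 = 1656.3069
ROP = 1656.3069 + 168.8437 = 1825.1506

1825.1506 units


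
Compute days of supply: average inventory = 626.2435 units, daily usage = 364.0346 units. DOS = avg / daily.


DOS = 626.2435 / 364.0346 = 1.7203

1.7203 days


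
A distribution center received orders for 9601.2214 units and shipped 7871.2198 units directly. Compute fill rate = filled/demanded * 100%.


FR = 7871.2198 / 9601.2214 * 100 = 81.9814

81.9814%


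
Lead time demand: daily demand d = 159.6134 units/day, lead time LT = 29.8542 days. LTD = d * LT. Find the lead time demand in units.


LTD = 159.6134 * 29.8542 = 4765.1304

4765.1304 units


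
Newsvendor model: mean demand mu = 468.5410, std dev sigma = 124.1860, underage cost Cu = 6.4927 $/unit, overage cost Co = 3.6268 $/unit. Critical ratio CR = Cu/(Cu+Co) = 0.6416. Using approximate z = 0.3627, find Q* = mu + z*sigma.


CR = Cu/(Cu+Co) = 6.4927/(6.4927+3.6268) = 0.6416
z = 0.3627
Q* = 468.5410 + 0.3627 * 124.1860 = 513.5833

513.5833 units


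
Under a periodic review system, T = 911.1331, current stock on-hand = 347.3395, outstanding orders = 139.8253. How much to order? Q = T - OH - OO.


Inventory position = OH + OO = 347.3395 + 139.8253 = 487.1648
Q = 911.1331 - 487.1648 = 423.9683

423.9683 units


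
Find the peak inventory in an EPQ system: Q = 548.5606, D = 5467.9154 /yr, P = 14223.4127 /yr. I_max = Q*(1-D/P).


D/P = 0.3844
1 - D/P = 0.6156
I_max = 548.5606 * 0.6156 = 337.6771

337.6771 units


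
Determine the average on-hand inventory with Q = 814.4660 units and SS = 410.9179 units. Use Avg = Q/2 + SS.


Q/2 = 407.2330
Avg = 407.2330 + 410.9179 = 818.1509

818.1509 units


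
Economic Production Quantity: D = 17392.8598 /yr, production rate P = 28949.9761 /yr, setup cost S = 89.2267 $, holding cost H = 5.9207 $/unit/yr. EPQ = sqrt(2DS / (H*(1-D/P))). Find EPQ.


1 - D/P = 1 - 0.6008 = 0.3992
H*(1-D/P) = 2.3636
2DS = 3103814.9670
EPQ = sqrt(1313171.6338) = 1145.9370

1145.9370 units


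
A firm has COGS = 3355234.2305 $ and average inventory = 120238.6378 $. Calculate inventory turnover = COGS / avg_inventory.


Turnover = 3355234.2305 / 120238.6378 = 27.9048

27.9048


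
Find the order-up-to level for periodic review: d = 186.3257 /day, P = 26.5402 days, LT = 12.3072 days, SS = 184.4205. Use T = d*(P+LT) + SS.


P + LT = 38.8474
d*(P+LT) = 186.3257 * 38.8474 = 7238.2690
T = 7238.2690 + 184.4205 = 7422.6895

7422.6895 units


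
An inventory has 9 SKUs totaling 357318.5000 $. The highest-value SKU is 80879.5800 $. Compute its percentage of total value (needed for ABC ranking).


Top item = 80879.5800
Total = 357318.5000
Percentage = 80879.5800 / 357318.5000 * 100 = 22.6352

22.6352%


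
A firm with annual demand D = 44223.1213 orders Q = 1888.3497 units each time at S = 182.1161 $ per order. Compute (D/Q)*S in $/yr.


Number of orders = D/Q = 23.4189
Cost = 23.4189 * 182.1161 = 4264.9634

4264.9634 $/yr


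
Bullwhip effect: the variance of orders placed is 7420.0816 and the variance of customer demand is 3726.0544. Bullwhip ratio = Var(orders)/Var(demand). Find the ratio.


BW = 7420.0816 / 3726.0544 = 1.9914

1.9914


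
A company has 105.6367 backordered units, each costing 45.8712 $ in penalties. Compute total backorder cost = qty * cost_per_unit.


Total = 105.6367 * 45.8712 = 4845.6822

4845.6822 $


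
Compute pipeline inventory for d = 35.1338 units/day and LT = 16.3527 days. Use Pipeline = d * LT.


Pipeline = 35.1338 * 16.3527 = 574.5325

574.5325 units


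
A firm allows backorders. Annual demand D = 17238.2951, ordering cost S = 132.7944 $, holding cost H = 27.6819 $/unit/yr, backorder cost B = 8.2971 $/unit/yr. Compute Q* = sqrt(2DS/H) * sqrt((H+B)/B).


sqrt(2DS/H) = 406.6812
sqrt((H+B)/B) = 2.0824
Q* = 406.6812 * 2.0824 = 846.8675

846.8675 units


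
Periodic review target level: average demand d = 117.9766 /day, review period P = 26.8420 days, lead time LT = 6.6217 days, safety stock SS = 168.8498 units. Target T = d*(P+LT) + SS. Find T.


P + LT = 33.4637
d*(P+LT) = 117.9766 * 33.4637 = 3947.9335
T = 3947.9335 + 168.8498 = 4116.7833

4116.7833 units


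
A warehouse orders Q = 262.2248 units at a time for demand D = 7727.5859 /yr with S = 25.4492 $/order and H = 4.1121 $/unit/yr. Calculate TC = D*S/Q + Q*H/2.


Ordering cost = D*S/Q = 749.9706
Holding cost = Q*H/2 = 539.1473
TC = 749.9706 + 539.1473 = 1289.1179

1289.1179 $/yr


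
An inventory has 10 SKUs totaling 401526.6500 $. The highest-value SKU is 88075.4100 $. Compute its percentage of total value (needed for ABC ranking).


Top item = 88075.4100
Total = 401526.6500
Percentage = 88075.4100 / 401526.6500 * 100 = 21.9351

21.9351%


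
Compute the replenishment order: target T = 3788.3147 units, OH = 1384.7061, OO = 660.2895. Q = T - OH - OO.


Inventory position = OH + OO = 1384.7061 + 660.2895 = 2044.9956
Q = 3788.3147 - 2044.9956 = 1743.3191

1743.3191 units


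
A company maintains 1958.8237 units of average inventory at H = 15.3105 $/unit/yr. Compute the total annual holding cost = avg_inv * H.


Cost = 1958.8237 * 15.3105 = 29990.5703

29990.5703 $/yr


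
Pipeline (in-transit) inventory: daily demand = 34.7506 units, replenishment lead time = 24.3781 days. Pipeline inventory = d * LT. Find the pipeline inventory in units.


Pipeline = 34.7506 * 24.3781 = 847.1536

847.1536 units


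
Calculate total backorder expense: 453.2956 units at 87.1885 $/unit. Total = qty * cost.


Total = 453.2956 * 87.1885 = 39522.1634

39522.1634 $


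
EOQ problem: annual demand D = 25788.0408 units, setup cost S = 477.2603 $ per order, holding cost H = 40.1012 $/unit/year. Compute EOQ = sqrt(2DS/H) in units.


2*D*S = 2 * 25788.0408 * 477.2603 = 24615216.1772
2*D*S/H = 613827.4211
EOQ = sqrt(613827.4211) = 783.4714

783.4714 units


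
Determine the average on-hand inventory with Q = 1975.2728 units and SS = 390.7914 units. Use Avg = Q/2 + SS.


Q/2 = 987.6364
Avg = 987.6364 + 390.7914 = 1378.4278

1378.4278 units


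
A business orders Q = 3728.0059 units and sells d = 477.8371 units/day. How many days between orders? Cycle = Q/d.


Cycle = 3728.0059 / 477.8371 = 7.8018

7.8018 days


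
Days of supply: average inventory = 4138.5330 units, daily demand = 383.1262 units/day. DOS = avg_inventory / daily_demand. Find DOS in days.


DOS = 4138.5330 / 383.1262 = 10.8020

10.8020 days


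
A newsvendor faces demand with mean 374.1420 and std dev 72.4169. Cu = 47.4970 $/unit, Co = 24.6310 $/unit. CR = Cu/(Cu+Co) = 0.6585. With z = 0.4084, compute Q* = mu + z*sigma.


CR = Cu/(Cu+Co) = 47.4970/(47.4970+24.6310) = 0.6585
z = 0.4084
Q* = 374.1420 + 0.4084 * 72.4169 = 403.7171

403.7171 units


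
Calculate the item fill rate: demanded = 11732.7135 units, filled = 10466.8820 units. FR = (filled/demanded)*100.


FR = 10466.8820 / 11732.7135 * 100 = 89.2111

89.2111%


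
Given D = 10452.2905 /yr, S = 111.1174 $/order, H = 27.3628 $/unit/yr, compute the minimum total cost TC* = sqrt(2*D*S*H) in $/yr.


2*D*S*H = 63560027.1814
TC* = sqrt(63560027.1814) = 7972.4543

7972.4543 $/yr


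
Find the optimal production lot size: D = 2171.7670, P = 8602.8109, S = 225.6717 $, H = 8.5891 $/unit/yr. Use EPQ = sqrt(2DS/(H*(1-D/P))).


1 - D/P = 1 - 0.2524 = 0.7476
H*(1-D/P) = 6.4208
2DS = 980212.7018
EPQ = sqrt(152662.2185) = 390.7201

390.7201 units


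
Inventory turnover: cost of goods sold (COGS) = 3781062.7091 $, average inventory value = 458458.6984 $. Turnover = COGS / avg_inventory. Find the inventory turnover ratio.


Turnover = 3781062.7091 / 458458.6984 = 8.2473

8.2473


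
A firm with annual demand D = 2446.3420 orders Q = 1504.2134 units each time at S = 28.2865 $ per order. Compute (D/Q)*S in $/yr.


Number of orders = D/Q = 1.6263
Cost = 1.6263 * 28.2865 = 46.0031

46.0031 $/yr


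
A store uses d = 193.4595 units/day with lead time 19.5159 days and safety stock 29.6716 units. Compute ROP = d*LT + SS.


d*LT = 193.4595 * 19.5159 = 3775.5363
ROP = 3775.5363 + 29.6716 = 3805.2079

3805.2079 units


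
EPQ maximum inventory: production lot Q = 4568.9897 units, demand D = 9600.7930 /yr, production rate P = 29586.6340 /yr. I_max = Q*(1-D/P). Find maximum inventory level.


D/P = 0.3245
1 - D/P = 0.6755
I_max = 4568.9897 * 0.6755 = 3086.3633

3086.3633 units


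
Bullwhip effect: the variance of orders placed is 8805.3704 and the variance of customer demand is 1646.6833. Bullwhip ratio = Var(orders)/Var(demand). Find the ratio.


BW = 8805.3704 / 1646.6833 = 5.3473

5.3473


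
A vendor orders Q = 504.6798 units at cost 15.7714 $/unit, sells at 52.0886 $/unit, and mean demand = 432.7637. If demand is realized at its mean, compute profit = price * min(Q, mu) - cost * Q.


Sales at mu = min(504.6798, 432.7637) = 432.7637
Revenue = 52.0886 * 432.7637 = 22542.0553
Total cost = 15.7714 * 504.6798 = 7959.5070
Profit = 22542.0553 - 7959.5070 = 14582.5483

14582.5483 $


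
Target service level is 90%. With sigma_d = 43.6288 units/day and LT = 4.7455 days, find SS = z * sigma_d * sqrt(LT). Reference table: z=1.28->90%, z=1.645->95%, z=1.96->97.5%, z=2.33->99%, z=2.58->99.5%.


From the table, SL = 90% corresponds to z = 1.28
sqrt(LT) = sqrt(4.7455) = 2.1784
SS = 1.28 * 43.6288 * 2.1784 = 121.6534

121.6534 units


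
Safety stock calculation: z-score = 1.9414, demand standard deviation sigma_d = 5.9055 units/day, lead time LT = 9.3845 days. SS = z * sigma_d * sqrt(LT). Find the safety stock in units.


sqrt(LT) = sqrt(9.3845) = 3.0634
SS = 1.9414 * 5.9055 * 3.0634 = 35.1218

35.1218 units


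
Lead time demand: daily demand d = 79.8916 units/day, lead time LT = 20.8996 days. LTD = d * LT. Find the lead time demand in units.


LTD = 79.8916 * 20.8996 = 1669.7025

1669.7025 units


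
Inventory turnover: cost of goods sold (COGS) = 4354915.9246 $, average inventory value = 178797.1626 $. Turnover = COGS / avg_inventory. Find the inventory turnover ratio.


Turnover = 4354915.9246 / 178797.1626 = 24.3567

24.3567


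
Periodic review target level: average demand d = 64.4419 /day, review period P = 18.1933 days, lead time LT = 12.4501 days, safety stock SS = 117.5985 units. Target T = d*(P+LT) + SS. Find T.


P + LT = 30.6434
d*(P+LT) = 64.4419 * 30.6434 = 1974.7189
T = 1974.7189 + 117.5985 = 2092.3174

2092.3174 units


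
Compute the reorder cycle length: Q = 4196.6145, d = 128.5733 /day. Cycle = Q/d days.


Cycle = 4196.6145 / 128.5733 = 32.6399

32.6399 days


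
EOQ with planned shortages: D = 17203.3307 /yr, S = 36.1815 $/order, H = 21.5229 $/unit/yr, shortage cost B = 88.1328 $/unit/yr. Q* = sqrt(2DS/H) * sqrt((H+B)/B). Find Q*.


sqrt(2DS/H) = 240.4995
sqrt((H+B)/B) = 1.1154
Q* = 240.4995 * 1.1154 = 268.2631

268.2631 units


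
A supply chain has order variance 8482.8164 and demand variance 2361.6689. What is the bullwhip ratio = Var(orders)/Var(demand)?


BW = 8482.8164 / 2361.6689 = 3.5919

3.5919


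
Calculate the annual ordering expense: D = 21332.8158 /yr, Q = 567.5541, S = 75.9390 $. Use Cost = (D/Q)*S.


Number of orders = D/Q = 37.5873
Cost = 37.5873 * 75.9390 = 2854.3406

2854.3406 $/yr


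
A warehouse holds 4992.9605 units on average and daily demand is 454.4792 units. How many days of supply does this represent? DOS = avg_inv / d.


DOS = 4992.9605 / 454.4792 = 10.9861

10.9861 days


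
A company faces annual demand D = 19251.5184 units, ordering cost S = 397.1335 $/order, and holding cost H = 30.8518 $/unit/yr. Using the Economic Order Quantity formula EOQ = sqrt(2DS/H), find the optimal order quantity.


2*D*S = 2 * 19251.5184 * 397.1335 = 15290845.7650
2*D*S/H = 495622.4844
EOQ = sqrt(495622.4844) = 704.0046

704.0046 units


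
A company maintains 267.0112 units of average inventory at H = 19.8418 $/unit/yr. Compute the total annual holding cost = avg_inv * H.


Cost = 267.0112 * 19.8418 = 5297.9828

5297.9828 $/yr


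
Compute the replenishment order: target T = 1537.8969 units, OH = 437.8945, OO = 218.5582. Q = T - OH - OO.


Inventory position = OH + OO = 437.8945 + 218.5582 = 656.4527
Q = 1537.8969 - 656.4527 = 881.4442

881.4442 units


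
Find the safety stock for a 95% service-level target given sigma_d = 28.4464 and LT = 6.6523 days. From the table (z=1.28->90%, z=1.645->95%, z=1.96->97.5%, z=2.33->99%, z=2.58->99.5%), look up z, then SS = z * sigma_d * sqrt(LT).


From the table, SL = 95% corresponds to z = 1.645
sqrt(LT) = sqrt(6.6523) = 2.5792
SS = 1.645 * 28.4464 * 2.5792 = 120.6922

120.6922 units


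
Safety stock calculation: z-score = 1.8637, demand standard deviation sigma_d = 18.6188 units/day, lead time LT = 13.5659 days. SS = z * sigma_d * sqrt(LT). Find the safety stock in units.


sqrt(LT) = sqrt(13.5659) = 3.6832
SS = 1.8637 * 18.6188 * 3.6832 = 127.8062

127.8062 units


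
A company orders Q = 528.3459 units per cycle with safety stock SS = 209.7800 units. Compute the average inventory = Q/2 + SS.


Q/2 = 264.1730
Avg = 264.1730 + 209.7800 = 473.9529

473.9529 units


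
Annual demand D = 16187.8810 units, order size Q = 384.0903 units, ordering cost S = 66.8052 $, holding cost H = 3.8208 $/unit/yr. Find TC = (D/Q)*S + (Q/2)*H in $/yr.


Ordering cost = D*S/Q = 2815.5739
Holding cost = Q*H/2 = 733.7661
TC = 2815.5739 + 733.7661 = 3549.3400

3549.3400 $/yr


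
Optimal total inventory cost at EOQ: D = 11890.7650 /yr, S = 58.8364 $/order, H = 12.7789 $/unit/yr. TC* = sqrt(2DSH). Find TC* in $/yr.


2*D*S*H = 17880487.4959
TC* = sqrt(17880487.4959) = 4228.5325

4228.5325 $/yr


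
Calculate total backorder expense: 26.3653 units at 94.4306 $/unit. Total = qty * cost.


Total = 26.3653 * 94.4306 = 2489.6911

2489.6911 $


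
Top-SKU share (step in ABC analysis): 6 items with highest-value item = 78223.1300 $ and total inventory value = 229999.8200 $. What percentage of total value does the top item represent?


Top item = 78223.1300
Total = 229999.8200
Percentage = 78223.1300 / 229999.8200 * 100 = 34.0101

34.0101%


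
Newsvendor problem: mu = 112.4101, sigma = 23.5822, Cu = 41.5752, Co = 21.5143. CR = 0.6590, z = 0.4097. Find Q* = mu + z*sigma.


CR = Cu/(Cu+Co) = 41.5752/(41.5752+21.5143) = 0.6590
z = 0.4097
Q* = 112.4101 + 0.4097 * 23.5822 = 122.0717

122.0717 units


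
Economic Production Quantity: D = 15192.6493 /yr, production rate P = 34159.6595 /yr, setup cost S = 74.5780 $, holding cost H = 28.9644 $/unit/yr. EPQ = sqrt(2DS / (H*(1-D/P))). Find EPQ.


1 - D/P = 1 - 0.4448 = 0.5552
H*(1-D/P) = 16.0824
2DS = 2266074.7990
EPQ = sqrt(140904.3367) = 375.3723

375.3723 units


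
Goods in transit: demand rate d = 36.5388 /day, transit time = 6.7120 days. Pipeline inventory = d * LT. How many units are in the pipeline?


Pipeline = 36.5388 * 6.7120 = 245.2484

245.2484 units


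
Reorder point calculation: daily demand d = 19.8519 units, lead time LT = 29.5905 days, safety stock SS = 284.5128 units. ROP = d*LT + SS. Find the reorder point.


d*LT = 19.8519 * 29.5905 = 587.4276
ROP = 587.4276 + 284.5128 = 871.9404

871.9404 units


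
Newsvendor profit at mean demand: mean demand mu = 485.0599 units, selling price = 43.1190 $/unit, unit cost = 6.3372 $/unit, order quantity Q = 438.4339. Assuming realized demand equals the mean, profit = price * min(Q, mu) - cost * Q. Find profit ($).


Sales at mu = min(438.4339, 485.0599) = 438.4339
Revenue = 43.1190 * 438.4339 = 18904.8313
Total cost = 6.3372 * 438.4339 = 2778.4433
Profit = 18904.8313 - 2778.4433 = 16126.3880

16126.3880 $


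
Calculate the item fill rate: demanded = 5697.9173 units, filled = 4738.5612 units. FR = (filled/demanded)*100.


FR = 4738.5612 / 5697.9173 * 100 = 83.1630

83.1630%


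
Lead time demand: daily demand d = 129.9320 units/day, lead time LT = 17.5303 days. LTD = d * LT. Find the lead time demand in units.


LTD = 129.9320 * 17.5303 = 2277.7469

2277.7469 units


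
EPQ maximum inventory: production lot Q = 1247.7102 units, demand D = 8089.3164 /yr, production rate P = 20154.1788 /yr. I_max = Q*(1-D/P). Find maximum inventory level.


D/P = 0.4014
1 - D/P = 0.5986
I_max = 1247.7102 * 0.5986 = 746.9147

746.9147 units


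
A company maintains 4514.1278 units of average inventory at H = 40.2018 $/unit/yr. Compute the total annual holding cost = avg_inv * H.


Cost = 4514.1278 * 40.2018 = 181476.0630

181476.0630 $/yr


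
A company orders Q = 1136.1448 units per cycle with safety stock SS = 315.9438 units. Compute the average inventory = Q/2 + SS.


Q/2 = 568.0724
Avg = 568.0724 + 315.9438 = 884.0162

884.0162 units


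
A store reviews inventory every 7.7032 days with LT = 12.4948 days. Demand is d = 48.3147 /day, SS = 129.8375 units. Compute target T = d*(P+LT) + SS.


P + LT = 20.1980
d*(P+LT) = 48.3147 * 20.1980 = 975.8603
T = 975.8603 + 129.8375 = 1105.6978

1105.6978 units


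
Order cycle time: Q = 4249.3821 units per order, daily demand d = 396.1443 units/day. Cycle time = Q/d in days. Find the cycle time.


Cycle = 4249.3821 / 396.1443 = 10.7269

10.7269 days


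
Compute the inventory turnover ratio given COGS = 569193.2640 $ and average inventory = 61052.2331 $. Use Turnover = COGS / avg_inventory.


Turnover = 569193.2640 / 61052.2331 = 9.3231

9.3231


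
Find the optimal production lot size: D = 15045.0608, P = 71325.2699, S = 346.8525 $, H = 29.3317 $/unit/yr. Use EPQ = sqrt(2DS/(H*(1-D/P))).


1 - D/P = 1 - 0.2109 = 0.7891
H*(1-D/P) = 23.1446
2DS = 10436833.9023
EPQ = sqrt(450940.5175) = 671.5210

671.5210 units


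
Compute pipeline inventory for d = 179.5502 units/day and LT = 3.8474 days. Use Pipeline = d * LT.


Pipeline = 179.5502 * 3.8474 = 690.8014

690.8014 units


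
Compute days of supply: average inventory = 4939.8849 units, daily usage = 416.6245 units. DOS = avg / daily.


DOS = 4939.8849 / 416.6245 = 11.8569

11.8569 days


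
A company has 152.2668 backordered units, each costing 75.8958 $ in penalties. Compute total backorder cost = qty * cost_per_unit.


Total = 152.2668 * 75.8958 = 11556.4106

11556.4106 $


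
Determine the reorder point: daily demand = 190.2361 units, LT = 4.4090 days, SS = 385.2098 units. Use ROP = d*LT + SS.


d*LT = 190.2361 * 4.4090 = 838.7510
ROP = 838.7510 + 385.2098 = 1223.9608

1223.9608 units


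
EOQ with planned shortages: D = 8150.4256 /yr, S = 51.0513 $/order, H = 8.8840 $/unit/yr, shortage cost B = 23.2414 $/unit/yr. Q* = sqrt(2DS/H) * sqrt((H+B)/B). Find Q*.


sqrt(2DS/H) = 306.0584
sqrt((H+B)/B) = 1.1757
Q* = 306.0584 * 1.1757 = 359.8300

359.8300 units


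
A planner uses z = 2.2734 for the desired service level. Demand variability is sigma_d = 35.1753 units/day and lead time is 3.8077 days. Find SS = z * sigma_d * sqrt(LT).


sqrt(LT) = sqrt(3.8077) = 1.9513
SS = 2.2734 * 35.1753 * 1.9513 = 156.0433

156.0433 units


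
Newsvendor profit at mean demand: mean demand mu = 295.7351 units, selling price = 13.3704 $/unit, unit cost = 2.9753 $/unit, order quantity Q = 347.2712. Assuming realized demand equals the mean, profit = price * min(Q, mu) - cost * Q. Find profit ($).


Sales at mu = min(347.2712, 295.7351) = 295.7351
Revenue = 13.3704 * 295.7351 = 3954.0966
Total cost = 2.9753 * 347.2712 = 1033.2360
Profit = 3954.0966 - 1033.2360 = 2920.8606

2920.8606 $


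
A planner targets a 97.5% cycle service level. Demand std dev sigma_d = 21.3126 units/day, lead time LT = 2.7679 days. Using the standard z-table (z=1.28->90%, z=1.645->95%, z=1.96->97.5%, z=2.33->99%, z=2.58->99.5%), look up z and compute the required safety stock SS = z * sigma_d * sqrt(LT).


From the table, SL = 97.5% corresponds to z = 1.96
sqrt(LT) = sqrt(2.7679) = 1.6637
SS = 1.96 * 21.3126 * 1.6637 = 69.4973

69.4973 units


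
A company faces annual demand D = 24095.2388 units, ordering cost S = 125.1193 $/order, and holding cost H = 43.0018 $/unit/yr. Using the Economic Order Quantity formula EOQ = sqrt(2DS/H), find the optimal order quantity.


2*D*S = 2 * 24095.2388 * 125.1193 = 6029558.8240
2*D*S/H = 140216.4287
EOQ = sqrt(140216.4287) = 374.4548

374.4548 units


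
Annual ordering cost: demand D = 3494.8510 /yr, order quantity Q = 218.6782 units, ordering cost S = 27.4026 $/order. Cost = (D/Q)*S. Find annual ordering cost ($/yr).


Number of orders = D/Q = 15.9817
Cost = 15.9817 * 27.4026 = 437.9403

437.9403 $/yr


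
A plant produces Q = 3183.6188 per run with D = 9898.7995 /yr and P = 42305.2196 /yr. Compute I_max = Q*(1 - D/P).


D/P = 0.2340
1 - D/P = 0.7660
I_max = 3183.6188 * 0.7660 = 2438.6988

2438.6988 units


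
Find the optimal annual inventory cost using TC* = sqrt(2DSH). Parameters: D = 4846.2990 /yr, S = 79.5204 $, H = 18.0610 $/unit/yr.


2*D*S*H = 13920683.1755
TC* = sqrt(13920683.1755) = 3731.0432

3731.0432 $/yr


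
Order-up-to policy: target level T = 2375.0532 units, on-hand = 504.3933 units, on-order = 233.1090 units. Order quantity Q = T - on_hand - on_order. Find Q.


Inventory position = OH + OO = 504.3933 + 233.1090 = 737.5023
Q = 2375.0532 - 737.5023 = 1637.5509

1637.5509 units


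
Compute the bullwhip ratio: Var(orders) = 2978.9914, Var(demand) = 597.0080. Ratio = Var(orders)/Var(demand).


BW = 2978.9914 / 597.0080 = 4.9899

4.9899


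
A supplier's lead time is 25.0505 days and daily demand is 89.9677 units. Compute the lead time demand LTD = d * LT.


LTD = 89.9677 * 25.0505 = 2253.7359

2253.7359 units


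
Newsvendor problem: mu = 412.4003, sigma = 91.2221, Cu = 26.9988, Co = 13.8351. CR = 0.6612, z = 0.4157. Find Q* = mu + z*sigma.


CR = Cu/(Cu+Co) = 26.9988/(26.9988+13.8351) = 0.6612
z = 0.4157
Q* = 412.4003 + 0.4157 * 91.2221 = 450.3213

450.3213 units


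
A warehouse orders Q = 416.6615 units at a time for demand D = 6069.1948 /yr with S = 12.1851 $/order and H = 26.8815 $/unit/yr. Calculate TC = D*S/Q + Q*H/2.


Ordering cost = D*S/Q = 177.4912
Holding cost = Q*H/2 = 5600.2431
TC = 177.4912 + 5600.2431 = 5777.7342

5777.7342 $/yr


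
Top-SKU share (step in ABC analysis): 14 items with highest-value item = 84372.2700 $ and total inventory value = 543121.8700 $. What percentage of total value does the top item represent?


Top item = 84372.2700
Total = 543121.8700
Percentage = 84372.2700 / 543121.8700 * 100 = 15.5347

15.5347%


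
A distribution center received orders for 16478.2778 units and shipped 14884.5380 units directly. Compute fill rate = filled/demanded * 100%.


FR = 14884.5380 / 16478.2778 * 100 = 90.3282

90.3282%


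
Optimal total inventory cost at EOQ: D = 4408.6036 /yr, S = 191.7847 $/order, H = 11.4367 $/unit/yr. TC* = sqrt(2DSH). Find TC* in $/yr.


2*D*S*H = 19339521.8892
TC* = sqrt(19339521.8892) = 4397.6723

4397.6723 $/yr


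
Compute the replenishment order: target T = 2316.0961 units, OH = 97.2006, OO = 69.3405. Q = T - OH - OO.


Inventory position = OH + OO = 97.2006 + 69.3405 = 166.5411
Q = 2316.0961 - 166.5411 = 2149.5550

2149.5550 units


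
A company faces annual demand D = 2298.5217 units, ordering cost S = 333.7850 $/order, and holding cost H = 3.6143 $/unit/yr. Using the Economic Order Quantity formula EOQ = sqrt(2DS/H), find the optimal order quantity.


2*D*S = 2 * 2298.5217 * 333.7850 = 1534424.1313
2*D*S/H = 424542.5480
EOQ = sqrt(424542.5480) = 651.5693

651.5693 units


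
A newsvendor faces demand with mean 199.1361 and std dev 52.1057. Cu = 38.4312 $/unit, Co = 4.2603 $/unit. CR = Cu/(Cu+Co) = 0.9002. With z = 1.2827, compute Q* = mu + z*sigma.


CR = Cu/(Cu+Co) = 38.4312/(38.4312+4.2603) = 0.9002
z = 1.2827
Q* = 199.1361 + 1.2827 * 52.1057 = 265.9721

265.9721 units


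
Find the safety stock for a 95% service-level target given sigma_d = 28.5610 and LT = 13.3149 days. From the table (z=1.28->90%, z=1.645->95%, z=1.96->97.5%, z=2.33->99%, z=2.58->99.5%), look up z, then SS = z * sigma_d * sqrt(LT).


From the table, SL = 95% corresponds to z = 1.645
sqrt(LT) = sqrt(13.3149) = 3.6490
SS = 1.645 * 28.5610 * 3.6490 = 171.4385

171.4385 units


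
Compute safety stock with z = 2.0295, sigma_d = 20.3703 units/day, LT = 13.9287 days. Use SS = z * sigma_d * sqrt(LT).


sqrt(LT) = sqrt(13.9287) = 3.7321
SS = 2.0295 * 20.3703 * 3.7321 = 154.2914

154.2914 units


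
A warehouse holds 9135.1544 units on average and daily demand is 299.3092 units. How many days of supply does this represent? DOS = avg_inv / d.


DOS = 9135.1544 / 299.3092 = 30.5208

30.5208 days


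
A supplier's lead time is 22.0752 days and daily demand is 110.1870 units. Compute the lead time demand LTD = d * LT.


LTD = 110.1870 * 22.0752 = 2432.4001

2432.4001 units


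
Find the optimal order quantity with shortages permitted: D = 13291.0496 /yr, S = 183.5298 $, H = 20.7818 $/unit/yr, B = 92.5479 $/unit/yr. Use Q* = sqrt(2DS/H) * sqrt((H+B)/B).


sqrt(2DS/H) = 484.5140
sqrt((H+B)/B) = 1.1066
Q* = 484.5140 * 1.1066 = 536.1607

536.1607 units


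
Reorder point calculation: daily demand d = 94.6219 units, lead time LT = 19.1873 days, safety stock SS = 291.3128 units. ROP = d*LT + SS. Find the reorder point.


d*LT = 94.6219 * 19.1873 = 1815.5388
ROP = 1815.5388 + 291.3128 = 2106.8516

2106.8516 units


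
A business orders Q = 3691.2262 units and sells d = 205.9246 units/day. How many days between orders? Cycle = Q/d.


Cycle = 3691.2262 / 205.9246 = 17.9251

17.9251 days


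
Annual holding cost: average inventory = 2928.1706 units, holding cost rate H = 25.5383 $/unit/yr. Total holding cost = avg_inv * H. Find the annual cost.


Cost = 2928.1706 * 25.5383 = 74780.4992

74780.4992 $/yr


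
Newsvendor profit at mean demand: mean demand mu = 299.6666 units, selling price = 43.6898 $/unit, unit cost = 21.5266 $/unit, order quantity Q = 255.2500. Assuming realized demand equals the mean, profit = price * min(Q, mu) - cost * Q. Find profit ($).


Sales at mu = min(255.2500, 299.6666) = 255.2500
Revenue = 43.6898 * 255.2500 = 11151.8214
Total cost = 21.5266 * 255.2500 = 5494.6646
Profit = 11151.8214 - 5494.6646 = 5657.1568

5657.1568 $


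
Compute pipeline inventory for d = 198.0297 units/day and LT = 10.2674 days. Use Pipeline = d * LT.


Pipeline = 198.0297 * 10.2674 = 2033.2501

2033.2501 units


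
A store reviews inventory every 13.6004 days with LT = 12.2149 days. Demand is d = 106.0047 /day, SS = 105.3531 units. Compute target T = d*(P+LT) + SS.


P + LT = 25.8153
d*(P+LT) = 106.0047 * 25.8153 = 2736.5431
T = 2736.5431 + 105.3531 = 2841.8962

2841.8962 units


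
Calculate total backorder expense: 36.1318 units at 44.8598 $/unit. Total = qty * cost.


Total = 36.1318 * 44.8598 = 1620.8653

1620.8653 $


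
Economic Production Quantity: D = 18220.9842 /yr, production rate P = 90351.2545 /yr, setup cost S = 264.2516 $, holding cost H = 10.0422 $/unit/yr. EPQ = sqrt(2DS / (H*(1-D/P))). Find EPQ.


1 - D/P = 1 - 0.2017 = 0.7983
H*(1-D/P) = 8.0170
2DS = 9629848.4568
EPQ = sqrt(1201177.5692) = 1095.9825

1095.9825 units


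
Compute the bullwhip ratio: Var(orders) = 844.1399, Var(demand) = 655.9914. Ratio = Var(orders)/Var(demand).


BW = 844.1399 / 655.9914 = 1.2868

1.2868


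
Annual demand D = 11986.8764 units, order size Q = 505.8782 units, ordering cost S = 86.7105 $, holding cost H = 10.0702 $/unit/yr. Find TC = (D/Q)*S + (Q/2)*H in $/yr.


Ordering cost = D*S/Q = 2054.6211
Holding cost = Q*H/2 = 2547.1473
TC = 2054.6211 + 2547.1473 = 4601.7685

4601.7685 $/yr


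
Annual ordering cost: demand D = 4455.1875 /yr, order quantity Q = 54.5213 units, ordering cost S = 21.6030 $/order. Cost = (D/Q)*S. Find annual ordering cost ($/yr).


Number of orders = D/Q = 81.7146
Cost = 81.7146 * 21.6030 = 1765.2810

1765.2810 $/yr


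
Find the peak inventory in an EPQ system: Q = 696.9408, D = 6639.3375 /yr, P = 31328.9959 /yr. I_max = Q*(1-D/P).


D/P = 0.2119
1 - D/P = 0.7881
I_max = 696.9408 * 0.7881 = 549.2430

549.2430 units


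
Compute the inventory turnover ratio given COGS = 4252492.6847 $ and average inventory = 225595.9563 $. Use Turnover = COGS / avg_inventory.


Turnover = 4252492.6847 / 225595.9563 = 18.8500

18.8500


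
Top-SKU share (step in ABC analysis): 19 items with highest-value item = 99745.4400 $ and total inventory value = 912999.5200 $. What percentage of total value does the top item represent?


Top item = 99745.4400
Total = 912999.5200
Percentage = 99745.4400 / 912999.5200 * 100 = 10.9250

10.9250%


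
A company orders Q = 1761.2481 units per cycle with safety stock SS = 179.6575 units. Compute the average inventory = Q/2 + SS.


Q/2 = 880.6241
Avg = 880.6241 + 179.6575 = 1060.2815

1060.2815 units


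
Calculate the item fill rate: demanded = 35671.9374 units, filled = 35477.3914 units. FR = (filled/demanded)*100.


FR = 35477.3914 / 35671.9374 * 100 = 99.4546

99.4546%


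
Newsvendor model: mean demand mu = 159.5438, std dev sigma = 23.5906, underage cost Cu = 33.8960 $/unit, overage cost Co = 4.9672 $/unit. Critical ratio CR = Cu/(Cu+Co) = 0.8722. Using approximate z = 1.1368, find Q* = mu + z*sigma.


CR = Cu/(Cu+Co) = 33.8960/(33.8960+4.9672) = 0.8722
z = 1.1368
Q* = 159.5438 + 1.1368 * 23.5906 = 186.3616

186.3616 units


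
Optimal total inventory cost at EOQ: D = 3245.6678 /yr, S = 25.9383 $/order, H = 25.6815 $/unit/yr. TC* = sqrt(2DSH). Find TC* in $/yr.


2*D*S*H = 4324102.2791
TC* = sqrt(4324102.2791) = 2079.4476

2079.4476 $/yr


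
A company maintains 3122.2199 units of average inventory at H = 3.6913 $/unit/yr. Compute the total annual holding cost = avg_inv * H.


Cost = 3122.2199 * 3.6913 = 11525.0503

11525.0503 $/yr


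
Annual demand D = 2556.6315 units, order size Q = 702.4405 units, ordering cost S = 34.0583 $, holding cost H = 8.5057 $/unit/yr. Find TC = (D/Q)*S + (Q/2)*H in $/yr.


Ordering cost = D*S/Q = 123.9600
Holding cost = Q*H/2 = 2987.3741
TC = 123.9600 + 2987.3741 = 3111.3341

3111.3341 $/yr


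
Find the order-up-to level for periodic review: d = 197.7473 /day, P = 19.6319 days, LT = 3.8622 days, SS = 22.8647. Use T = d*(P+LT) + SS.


P + LT = 23.4941
d*(P+LT) = 197.7473 * 23.4941 = 4645.8948
T = 4645.8948 + 22.8647 = 4668.7595

4668.7595 units


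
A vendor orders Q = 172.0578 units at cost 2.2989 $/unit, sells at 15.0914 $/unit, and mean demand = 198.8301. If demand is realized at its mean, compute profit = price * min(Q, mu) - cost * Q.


Sales at mu = min(172.0578, 198.8301) = 172.0578
Revenue = 15.0914 * 172.0578 = 2596.5931
Total cost = 2.2989 * 172.0578 = 395.5437
Profit = 2596.5931 - 395.5437 = 2201.0494

2201.0494 $


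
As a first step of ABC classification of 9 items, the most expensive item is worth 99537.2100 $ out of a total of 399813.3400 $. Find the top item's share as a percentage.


Top item = 99537.2100
Total = 399813.3400
Percentage = 99537.2100 / 399813.3400 * 100 = 24.8959

24.8959%


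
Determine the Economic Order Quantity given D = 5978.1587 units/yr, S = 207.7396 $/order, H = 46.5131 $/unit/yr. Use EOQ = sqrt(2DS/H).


2*D*S = 2 * 5978.1587 * 207.7396 = 2483800.5941
2*D*S/H = 53400.0227
EOQ = sqrt(53400.0227) = 231.0844

231.0844 units


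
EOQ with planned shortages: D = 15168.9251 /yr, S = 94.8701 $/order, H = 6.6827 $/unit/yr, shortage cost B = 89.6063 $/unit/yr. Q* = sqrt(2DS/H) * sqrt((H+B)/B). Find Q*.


sqrt(2DS/H) = 656.2678
sqrt((H+B)/B) = 1.0366
Q* = 656.2678 * 1.0366 = 680.2995

680.2995 units


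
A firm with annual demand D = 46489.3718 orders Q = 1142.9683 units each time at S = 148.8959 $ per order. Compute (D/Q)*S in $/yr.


Number of orders = D/Q = 40.6742
Cost = 40.6742 * 148.8959 = 6056.2282

6056.2282 $/yr


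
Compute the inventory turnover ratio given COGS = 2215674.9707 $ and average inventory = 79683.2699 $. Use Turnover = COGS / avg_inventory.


Turnover = 2215674.9707 / 79683.2699 = 27.8060

27.8060


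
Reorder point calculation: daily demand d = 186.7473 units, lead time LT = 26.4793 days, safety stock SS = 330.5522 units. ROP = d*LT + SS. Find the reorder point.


d*LT = 186.7473 * 26.4793 = 4944.9378
ROP = 4944.9378 + 330.5522 = 5275.4900

5275.4900 units


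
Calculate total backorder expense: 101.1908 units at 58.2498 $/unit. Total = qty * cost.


Total = 101.1908 * 58.2498 = 5894.3439

5894.3439 $


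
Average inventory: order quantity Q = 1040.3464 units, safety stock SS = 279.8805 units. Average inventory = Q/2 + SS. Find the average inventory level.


Q/2 = 520.1732
Avg = 520.1732 + 279.8805 = 800.0537

800.0537 units


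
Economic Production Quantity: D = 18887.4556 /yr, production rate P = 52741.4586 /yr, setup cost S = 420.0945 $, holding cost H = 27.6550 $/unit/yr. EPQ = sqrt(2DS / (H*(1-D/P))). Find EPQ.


1 - D/P = 1 - 0.3581 = 0.6419
H*(1-D/P) = 17.7514
2DS = 15869032.4331
EPQ = sqrt(893961.6592) = 945.4955

945.4955 units


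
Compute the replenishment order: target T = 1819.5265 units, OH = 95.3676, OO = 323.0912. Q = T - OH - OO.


Inventory position = OH + OO = 95.3676 + 323.0912 = 418.4588
Q = 1819.5265 - 418.4588 = 1401.0677

1401.0677 units


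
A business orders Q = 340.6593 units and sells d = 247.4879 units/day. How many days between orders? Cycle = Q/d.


Cycle = 340.6593 / 247.4879 = 1.3765

1.3765 days


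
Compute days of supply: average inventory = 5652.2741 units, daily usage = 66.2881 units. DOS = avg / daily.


DOS = 5652.2741 / 66.2881 = 85.2683

85.2683 days


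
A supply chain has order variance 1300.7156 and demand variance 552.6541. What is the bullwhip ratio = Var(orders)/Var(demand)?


BW = 1300.7156 / 552.6541 = 2.3536

2.3536


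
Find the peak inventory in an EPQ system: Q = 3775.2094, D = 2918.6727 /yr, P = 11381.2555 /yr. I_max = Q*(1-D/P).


D/P = 0.2564
1 - D/P = 0.7436
I_max = 3775.2094 * 0.7436 = 2807.0736

2807.0736 units


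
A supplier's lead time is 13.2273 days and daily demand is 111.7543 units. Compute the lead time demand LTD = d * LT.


LTD = 111.7543 * 13.2273 = 1478.2077

1478.2077 units


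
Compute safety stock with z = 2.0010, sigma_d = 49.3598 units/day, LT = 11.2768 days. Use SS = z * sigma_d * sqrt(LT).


sqrt(LT) = sqrt(11.2768) = 3.3581
SS = 2.0010 * 49.3598 * 3.3581 = 331.6755

331.6755 units


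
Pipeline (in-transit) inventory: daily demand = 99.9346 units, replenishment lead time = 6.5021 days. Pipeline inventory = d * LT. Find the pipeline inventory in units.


Pipeline = 99.9346 * 6.5021 = 649.7848

649.7848 units


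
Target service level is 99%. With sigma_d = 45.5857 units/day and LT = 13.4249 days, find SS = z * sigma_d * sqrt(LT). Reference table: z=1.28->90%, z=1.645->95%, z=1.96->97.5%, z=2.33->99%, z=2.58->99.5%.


From the table, SL = 99% corresponds to z = 2.33
sqrt(LT) = sqrt(13.4249) = 3.6640
SS = 2.33 * 45.5857 * 3.6640 = 389.1706

389.1706 units


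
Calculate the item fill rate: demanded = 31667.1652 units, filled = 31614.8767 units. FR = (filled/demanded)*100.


FR = 31614.8767 / 31667.1652 * 100 = 99.8349

99.8349%


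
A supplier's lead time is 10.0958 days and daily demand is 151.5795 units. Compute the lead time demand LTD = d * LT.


LTD = 151.5795 * 10.0958 = 1530.3163

1530.3163 units


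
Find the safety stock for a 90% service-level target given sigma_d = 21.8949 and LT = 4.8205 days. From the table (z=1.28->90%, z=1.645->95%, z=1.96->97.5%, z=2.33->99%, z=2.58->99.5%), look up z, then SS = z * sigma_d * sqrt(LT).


From the table, SL = 90% corresponds to z = 1.28
sqrt(LT) = sqrt(4.8205) = 2.1956
SS = 1.28 * 21.8949 * 2.1956 = 61.5317

61.5317 units


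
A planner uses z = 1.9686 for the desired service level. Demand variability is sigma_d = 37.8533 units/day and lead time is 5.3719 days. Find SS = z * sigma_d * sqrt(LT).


sqrt(LT) = sqrt(5.3719) = 2.3177
SS = 1.9686 * 37.8533 * 2.3177 = 172.7131

172.7131 units


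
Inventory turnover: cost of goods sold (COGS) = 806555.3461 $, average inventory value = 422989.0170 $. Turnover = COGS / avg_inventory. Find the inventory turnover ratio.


Turnover = 806555.3461 / 422989.0170 = 1.9068

1.9068


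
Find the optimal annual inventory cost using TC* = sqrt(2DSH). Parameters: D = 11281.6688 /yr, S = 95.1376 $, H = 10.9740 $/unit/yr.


2*D*S*H = 23557027.4933
TC* = sqrt(23557027.4933) = 4853.5582

4853.5582 $/yr


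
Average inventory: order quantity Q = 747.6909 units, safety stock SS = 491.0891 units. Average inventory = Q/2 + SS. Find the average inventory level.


Q/2 = 373.8455
Avg = 373.8455 + 491.0891 = 864.9345

864.9345 units
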